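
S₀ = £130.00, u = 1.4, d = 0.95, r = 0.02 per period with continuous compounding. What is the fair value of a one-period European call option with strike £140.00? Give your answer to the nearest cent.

£6.42

Risk-neutral probability p = (e^0.02 − 0.95)/(1.4 − 0.95) = 0.0702/0.4500 = 0.1560
Terminal stock prices: S_u = 182, S_d = 123.5
Terminal payoffs (S − K): max(42, 0) = 42, max(-16.5, 0) = 0
Node 0 (S = 130): V_0 = e^(−0.02)·[0.1560·42.0000 + 0.8440·0.0000] = 6.4224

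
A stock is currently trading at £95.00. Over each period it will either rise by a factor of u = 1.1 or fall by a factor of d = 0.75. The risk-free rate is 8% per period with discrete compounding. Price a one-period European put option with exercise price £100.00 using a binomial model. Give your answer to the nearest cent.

£1.52

Risk-neutral probability p = (1 + 0.08 − 0.75)/(1.1 − 0.75) = 0.3300/0.3500 = 0.9429
Terminal stock prices: S_u = 104.5, S_d = 71.25
Terminal payoffs (K − S): max(-4.5, 0) = 0, max(28.75, 0) = 28.75
Node 0 (S = 95): V_0 = 1/1.08·[0.9429·0.0000 + 0.0571·28.7500] = 1.5212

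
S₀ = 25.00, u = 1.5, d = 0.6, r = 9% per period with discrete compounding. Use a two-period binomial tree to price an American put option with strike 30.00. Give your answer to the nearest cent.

Risk-neutral probability p = (1 + 0.09 − 0.6)/(1.5 − 0.6) = 0.4900/0.9000 = 0.5444
Terminal stock prices: S_uu = 56.25, S_ud = 22.5, S_dd = 9
Terminal payoffs (K − S): max(-26.25, 0) = 0, max(7.5, 0) = 7.5, max(21, 0) = 21
Node u (S = 37.5): continuation = 1/1.09·[0.5444·0.0000 + 0.4556·7.5000] = 3.1346; exercise value = 0.0000 ≤ continuation, so V_u = 3.1346
Node d (S = 15): continuation = 1/1.09·[0.5444·7.5000 + 0.4556·21.0000] = 12.5229; exercise value = 15.0000 > continuation, so V_d = 15.0000 (exercise)
Node 0 (S = 25): continuation = 1/1.09·[0.5444·3.1346 + 0.4556·15.0000] = 7.8348; exercise value = 5.0000 ≤ continuation, so V_0 = 7.8348

7.83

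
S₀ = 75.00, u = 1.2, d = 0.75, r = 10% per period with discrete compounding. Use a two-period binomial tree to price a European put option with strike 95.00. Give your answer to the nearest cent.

10.01

Risk-neutral probability p = (1 + 0.1 − 0.75)/(1.2 − 0.75) = 0.3500/0.4500 = 0.7778
Terminal stock prices: S_uu = 108, S_ud = 67.5, S_dd = 42.19
Terminal payoffs (K − S): max(-13, 0) = 0, max(27.5, 0) = 27.5, max(52.81, 0) = 52.81
Node u (S = 90): V_u = 1/1.1·[0.7778·0.0000 + 0.2222·27.5000] = 5.5556
Node d (S = 56.25): V_d = 1/1.1·[0.7778·27.5000 + 0.2222·52.8125] = 30.1136
Node 0 (S = 75): V_0 = 1/1.1·[0.7778·5.5556 + 0.2222·30.1136] = 10.0117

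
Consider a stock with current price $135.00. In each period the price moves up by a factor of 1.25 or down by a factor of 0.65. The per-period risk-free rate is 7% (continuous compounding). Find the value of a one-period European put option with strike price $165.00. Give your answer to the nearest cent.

Risk-neutral probability p = (e^0.07 − 0.65)/(1.25 − 0.65) = 0.4225/0.6000 = 0.7042
Terminal stock prices: S_u = 168.8, S_d = 87.75
Terminal payoffs (K − S): max(-3.75, 0) = 0, max(77.25, 0) = 77.25
Node 0 (S = 135): V_0 = e^(−0.07)·[0.7042·0.0000 + 0.2958·77.2500] = 21.3071

$21.31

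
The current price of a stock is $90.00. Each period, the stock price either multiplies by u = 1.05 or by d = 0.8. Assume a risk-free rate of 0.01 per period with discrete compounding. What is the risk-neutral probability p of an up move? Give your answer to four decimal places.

Risk-neutral probability p = (1 + 0.01 − 0.8)/(1.05 − 0.8) = 0.2100/0.2500 = 0.8400

p = 0.8400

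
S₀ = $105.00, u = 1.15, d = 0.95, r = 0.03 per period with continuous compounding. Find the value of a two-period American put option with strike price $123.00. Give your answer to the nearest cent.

$18.00

Risk-neutral probability p = (e^0.03 − 0.95)/(1.15 − 0.95) = 0.0805/0.2000 = 0.4023
Terminal stock prices: S_uu = 138.9, S_ud = 114.7, S_dd = 94.76
Terminal payoffs (K − S): max(-15.86, 0) = 0, max(8.288, 0) = 8.288, max(28.24, 0) = 28.24
Node u (S = 120.7): continuation = e^(−0.03)·[0.4023·0.0000 + 0.5977·8.2875] = 4.8073; exercise value = 2.2500 ≤ continuation, so V_u = 4.8073
Node d (S = 99.75): continuation = e^(−0.03)·[0.4023·8.2875 + 0.5977·28.2375] = 19.6148; exercise value = 23.2500 > continuation, so V_d = 23.2500 (exercise)
Node 0 (S = 105): continuation = e^(−0.03)·[0.4023·4.8073 + 0.5977·23.2500] = 15.3631; exercise value = 18.0000 > continuation, so V_0 = 18.0000 (exercise)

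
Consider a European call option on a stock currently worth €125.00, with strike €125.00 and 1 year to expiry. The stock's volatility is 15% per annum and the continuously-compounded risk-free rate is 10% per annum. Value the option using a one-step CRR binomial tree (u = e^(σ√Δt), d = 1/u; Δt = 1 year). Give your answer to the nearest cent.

CRR parameters: u = e^(σ√Δt) = e^(0.15·√1) = 1.1618, d = 1/u = 0.8607
Per-period rate: rΔt = 0.1·1 = 0.1, so R = e^0.1 = 1.1052
Risk-neutral probability p = (e^0.1 − 0.8607)/(1.1618 − 0.8607) = 0.2445/0.3011 = 0.8118
Terminal stock prices: S_u = 145.2, S_d = 107.6
Terminal payoffs (S − K): max(20.23, 0) = 20.23, max(-17.41, 0) = 0
Node 0 (S = 125): V_0 = e^(−0.1)·[0.8118·20.2293 + 0.1882·0.0000] = 14.8599

€14.86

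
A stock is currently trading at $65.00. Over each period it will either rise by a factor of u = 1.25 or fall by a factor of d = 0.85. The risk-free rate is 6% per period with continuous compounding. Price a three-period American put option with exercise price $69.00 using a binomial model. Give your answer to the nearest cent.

Risk-neutral probability p = (e^0.06 − 0.85)/(1.25 − 0.85) = 0.2118/0.4000 = 0.5296
Terminal stock prices: S_uuu = 127, S_uud = 86.33, S_udd = 58.7, S_ddd = 39.92
Terminal payoffs (K − S): max(-57.95, 0) = 0, max(-17.33, 0) = 0, max(10.3, 0) = 10.3, max(29.08, 0) = 29.08
Node uu (S = 101.6): continuation = e^(−0.06)·[0.5296·0.0000 + 0.4704·0.0000] = 0.0000; exercise value = 0.0000 ≤ continuation, so V_uu = 0.0000
Node ud (S = 69.06): continuation = e^(−0.06)·[0.5296·0.0000 + 0.4704·10.2969] = 4.5617; exercise value = 0.0000 ≤ continuation, so V_ud = 4.5617
Node dd (S = 46.96): continuation = e^(−0.06)·[0.5296·10.2969 + 0.4704·29.0819] = 18.0193; exercise value = 22.0375 > continuation, so V_dd = 22.0375 (exercise)
Node u (S = 81.25): continuation = e^(−0.06)·[0.5296·0.0000 + 0.4704·4.5617] = 2.0209; exercise value = 0.0000 ≤ continuation, so V_u = 2.0209
Node d (S = 55.25): continuation = e^(−0.06)·[0.5296·4.5617 + 0.4704·22.0375] = 12.0381; exercise value = 13.7500 > continuation, so V_d = 13.7500 (exercise)
Node 0 (S = 65): continuation = e^(−0.06)·[0.5296·2.0209 + 0.4704·13.7500] = 7.0994; exercise value = 4.0000 ≤ continuation, so V_0 = 7.0994

$7.10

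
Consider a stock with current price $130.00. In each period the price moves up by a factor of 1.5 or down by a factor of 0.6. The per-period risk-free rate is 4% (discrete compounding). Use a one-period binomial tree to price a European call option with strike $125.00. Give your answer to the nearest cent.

$32.91

Risk-neutral probability p = (1 + 0.04 − 0.6)/(1.5 − 0.6) = 0.4400/0.9000 = 0.4889
Terminal stock prices: S_u = 195, S_d = 78
Terminal payoffs (S − K): max(70, 0) = 70, max(-47, 0) = 0
Node 0 (S = 130): V_0 = 1/1.04·[0.4889·70.0000 + 0.5111·0.0000] = 32.9060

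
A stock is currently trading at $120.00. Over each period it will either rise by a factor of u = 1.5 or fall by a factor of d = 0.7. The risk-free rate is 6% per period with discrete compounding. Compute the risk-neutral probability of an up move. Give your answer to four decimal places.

p = 0.4500

Risk-neutral probability p = (1 + 0.06 − 0.7)/(1.5 − 0.7) = 0.3600/0.8000 = 0.4500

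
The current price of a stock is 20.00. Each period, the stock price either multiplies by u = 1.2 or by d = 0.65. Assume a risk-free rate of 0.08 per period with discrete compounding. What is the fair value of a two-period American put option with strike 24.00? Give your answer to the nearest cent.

4.00

Risk-neutral probability p = (1 + 0.08 − 0.65)/(1.2 − 0.65) = 0.4300/0.5500 = 0.7818
Terminal stock prices: S_uu = 28.8, S_ud = 15.6, S_dd = 8.45
Terminal payoffs (K − S): max(-4.8, 0) = 0, max(8.4, 0) = 8.4, max(15.55, 0) = 15.55
Node u (S = 24): continuation = 1/1.08·[0.7818·0.0000 + 0.2182·8.4000] = 1.6970; exercise value = 0.0000 ≤ continuation, so V_u = 1.6970
Node d (S = 13): continuation = 1/1.08·[0.7818·8.4000 + 0.2182·15.5500] = 9.2222; exercise value = 11.0000 > continuation, so V_d = 11.0000 (exercise)
Node 0 (S = 20): continuation = 1/1.08·[0.7818·1.6970 + 0.2182·11.0000] = 3.4507; exercise value = 4.0000 > continuation, so V_0 = 4.0000 (exercise)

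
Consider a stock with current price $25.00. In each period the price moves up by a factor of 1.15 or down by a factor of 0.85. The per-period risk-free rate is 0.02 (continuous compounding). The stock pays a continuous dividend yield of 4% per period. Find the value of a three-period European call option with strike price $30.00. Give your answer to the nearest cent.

Per-period risk-free factor R = e^0.02 = 1.0202; dividend-adjusted growth = e^(0.02−0.04) = 0.9802.
Risk-neutral probability p = (0.9802 − 0.85)/(1.15 − 0.85) = 0.1302/0.3000 = 0.4340
Terminal stock prices: S_uuu = 38.02, S_uud = 28.1, S_udd = 20.77, S_ddd = 15.35
Terminal payoffs (S − K): max(8.022, 0) = 8.022, max(-1.897, 0) = 0, max(-9.228, 0) = 0, max(-14.65, 0) = 0
Node uu (S = 33.06): V_uu = e^(−0.02)·[0.4340·8.0219 + 0.5660·0.0000] = 3.4125
Node ud (S = 24.44): V_ud = e^(−0.02)·[0.4340·0.0000 + 0.5660·0.0000] = 0.0000
Node dd (S = 18.06): V_dd = e^(−0.02)·[0.4340·0.0000 + 0.5660·0.0000] = 0.0000
Node u (S = 28.75): V_u = e^(−0.02)·[0.4340·3.4125 + 0.5660·0.0000] = 1.4517
Node d (S = 21.25): V_d = e^(−0.02)·[0.4340·0.0000 + 0.5660·0.0000] = 0.0000
Node 0 (S = 25): V_0 = e^(−0.02)·[0.4340·1.4517 + 0.5660·0.0000] = 0.6176

$0.62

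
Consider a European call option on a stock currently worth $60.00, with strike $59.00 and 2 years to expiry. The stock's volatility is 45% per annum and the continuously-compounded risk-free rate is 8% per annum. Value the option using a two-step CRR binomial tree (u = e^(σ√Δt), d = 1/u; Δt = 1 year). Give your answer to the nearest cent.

CRR parameters: u = e^(σ√Δt) = e^(0.45·√1) = 1.5683, d = 1/u = 0.6376
Per-period rate: rΔt = 0.08·1 = 0.08, so R = e^0.08 = 1.0833
Risk-neutral probability p = (e^0.08 − 0.6376)/(1.5683 − 0.6376) = 0.4457/0.9307 = 0.4789
Terminal stock prices: S_uu = 147.6, S_ud = 60, S_dd = 24.39
Terminal payoffs (S − K): max(88.58, 0) = 88.58, max(1, 0) = 1, max(-34.61, 0) = 0
Node u (S = 94.1): V_u = e^(−0.08)·[0.4789·88.5762 + 0.5211·1.0000] = 39.6349
Node d (S = 38.26): V_d = e^(−0.08)·[0.4789·1.0000 + 0.5211·0.0000] = 0.4420
Node 0 (S = 60): V_0 = e^(−0.08)·[0.4789·39.6349 + 0.5211·0.4420] = 17.7327

$17.73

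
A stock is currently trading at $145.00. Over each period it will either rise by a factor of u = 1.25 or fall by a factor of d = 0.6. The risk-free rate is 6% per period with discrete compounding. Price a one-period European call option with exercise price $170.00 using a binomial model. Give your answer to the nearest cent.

$7.51

Risk-neutral probability p = (1 + 0.06 − 0.6)/(1.25 − 0.6) = 0.4600/0.6500 = 0.7077
Terminal stock prices: S_u = 181.2, S_d = 87
Terminal payoffs (S − K): max(11.25, 0) = 11.25, max(-83, 0) = 0
Node 0 (S = 145): V_0 = 1/1.06·[0.7077·11.2500 + 0.2923·0.0000] = 7.5109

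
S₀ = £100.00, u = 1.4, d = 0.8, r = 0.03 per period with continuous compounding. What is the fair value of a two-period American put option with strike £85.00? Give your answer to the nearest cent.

Risk-neutral probability p = (e^0.03 − 0.8)/(1.4 − 0.8) = 0.2305/0.6000 = 0.3841
Terminal stock prices: S_uu = 196, S_ud = 112, S_dd = 64
Terminal payoffs (K − S): max(-111, 0) = 0, max(-27, 0) = 0, max(21, 0) = 21
Node u (S = 140): continuation = e^(−0.03)·[0.3841·0.0000 + 0.6159·0.0000] = 0.0000; exercise value = 0.0000 ≤ continuation, so V_u = 0.0000
Node d (S = 80): continuation = e^(−0.03)·[0.3841·0.0000 + 0.6159·21.0000] = 12.5518; exercise value = 5.0000 ≤ continuation, so V_d = 12.5518
Node 0 (S = 100): continuation = e^(−0.03)·[0.3841·0.0000 + 0.6159·12.5518] = 7.5023; exercise value = 0.0000 ≤ continuation, so V_0 = 7.5023

£7.50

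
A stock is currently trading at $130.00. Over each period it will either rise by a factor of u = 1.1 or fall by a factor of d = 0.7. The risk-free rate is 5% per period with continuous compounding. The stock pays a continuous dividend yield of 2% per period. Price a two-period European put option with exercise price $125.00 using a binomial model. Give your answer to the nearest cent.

$8.15

Per-period risk-free factor R = e^0.05 = 1.0513; dividend-adjusted growth = e^(0.05−0.02) = 1.0305.
Risk-neutral probability p = (1.0305 − 0.7)/(1.1 − 0.7) = 0.3305/0.4000 = 0.8261
Terminal stock prices: S_uu = 157.3, S_ud = 100.1, S_dd = 63.7
Terminal payoffs (K − S): max(-32.3, 0) = 0, max(24.9, 0) = 24.9, max(61.3, 0) = 61.3
Node u (S = 143): V_u = e^(−0.05)·[0.8261·0.0000 + 0.1739·24.9000] = 4.1181
Node d (S = 91): V_d = e^(−0.05)·[0.8261·24.9000 + 0.1739·61.3000] = 29.7056
Node 0 (S = 130): V_0 = e^(−0.05)·[0.8261·4.1181 + 0.1739·29.7056] = 8.1490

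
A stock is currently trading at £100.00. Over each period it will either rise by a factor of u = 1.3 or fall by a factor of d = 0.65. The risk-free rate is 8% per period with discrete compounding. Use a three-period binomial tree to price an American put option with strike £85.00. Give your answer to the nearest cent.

Risk-neutral probability p = (1 + 0.08 − 0.65)/(1.3 − 0.65) = 0.4300/0.6500 = 0.6615
Terminal stock prices: S_uuu = 219.7, S_uud = 109.9, S_udd = 54.93, S_ddd = 27.46
Terminal payoffs (K − S): max(-134.7, 0) = 0, max(-24.85, 0) = 0, max(30.07, 0) = 30.07, max(57.54, 0) = 57.54
Node uu (S = 169): continuation = 1/1.08·[0.6615·0.0000 + 0.3385·0.0000] = 0.0000; exercise value = 0.0000 ≤ continuation, so V_uu = 0.0000
Node ud (S = 84.5): continuation = 1/1.08·[0.6615·0.0000 + 0.3385·30.0750] = 9.4252; exercise value = 0.5000 ≤ continuation, so V_ud = 9.4252
Node dd (S = 42.25): continuation = 1/1.08·[0.6615·30.0750 + 0.3385·57.5375] = 36.4537; exercise value = 42.7500 > continuation, so V_dd = 42.7500 (exercise)
Node u (S = 130): continuation = 1/1.08·[0.6615·0.0000 + 0.3385·9.4252] = 2.9538; exercise value = 0.0000 ≤ continuation, so V_u = 2.9538
Node d (S = 65): continuation = 1/1.08·[0.6615·9.4252 + 0.3385·42.7500] = 19.1707; exercise value = 20.0000 > continuation, so V_d = 20.0000 (exercise)
Node 0 (S = 100): continuation = 1/1.08·[0.6615·2.9538 + 0.3385·20.0000] = 8.0771; exercise value = 0.0000 ≤ continuation, so V_0 = 8.0771

£8.08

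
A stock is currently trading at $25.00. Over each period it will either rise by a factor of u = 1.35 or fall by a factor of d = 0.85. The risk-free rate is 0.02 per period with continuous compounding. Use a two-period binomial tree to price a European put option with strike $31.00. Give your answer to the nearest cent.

$6.41

Risk-neutral probability p = (e^0.02 − 0.85)/(1.35 − 0.85) = 0.1702/0.5000 = 0.3404
Terminal stock prices: S_uu = 45.56, S_ud = 28.69, S_dd = 18.06
Terminal payoffs (K − S): max(-14.56, 0) = 0, max(2.312, 0) = 2.312, max(12.94, 0) = 12.94
Node u (S = 33.75): V_u = e^(−0.02)·[0.3404·0.0000 + 0.6596·2.3125] = 1.4951
Node d (S = 21.25): V_d = e^(−0.02)·[0.3404·2.3125 + 0.6596·12.9375] = 9.1362
Node 0 (S = 25): V_0 = e^(−0.02)·[0.3404·1.4951 + 0.6596·9.1362] = 6.4057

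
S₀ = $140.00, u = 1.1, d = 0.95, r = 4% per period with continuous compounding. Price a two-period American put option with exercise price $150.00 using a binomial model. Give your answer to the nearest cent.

$10.00

Risk-neutral probability p = (e^0.04 − 0.95)/(1.1 − 0.95) = 0.0908/0.1500 = 0.6054
Terminal stock prices: S_uu = 169.4, S_ud = 146.3, S_dd = 126.3
Terminal payoffs (K − S): max(-19.4, 0) = 0, max(3.7, 0) = 3.7, max(23.65, 0) = 23.65
Node u (S = 154): continuation = e^(−0.04)·[0.6054·0.0000 + 0.3946·3.7000] = 1.4028; exercise value = 0.0000 ≤ continuation, so V_u = 1.4028
Node d (S = 133): continuation = e^(−0.04)·[0.6054·3.7000 + 0.3946·23.6500] = 11.1184; exercise value = 17.0000 > continuation, so V_d = 17.0000 (exercise)
Node 0 (S = 140): continuation = e^(−0.04)·[0.6054·1.4028 + 0.3946·17.0000] = 7.2610; exercise value = 10.0000 > continuation, so V_0 = 10.0000 (exercise)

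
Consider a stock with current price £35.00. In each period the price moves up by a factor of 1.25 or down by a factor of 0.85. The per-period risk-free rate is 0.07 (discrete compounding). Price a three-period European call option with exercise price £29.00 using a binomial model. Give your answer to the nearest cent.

£11.89

Risk-neutral probability p = (1 + 0.07 − 0.85)/(1.25 − 0.85) = 0.2200/0.4000 = 0.5500
Terminal stock prices: S_uuu = 68.36, S_uud = 46.48, S_udd = 31.61, S_ddd = 21.49
Terminal payoffs (S − K): max(39.36, 0) = 39.36, max(17.48, 0) = 17.48, max(2.609, 0) = 2.609, max(-7.506, 0) = 0
Node uu (S = 54.69): V_uu = 1/1.07·[0.5500·39.3594 + 0.4500·17.4844] = 27.5847
Node ud (S = 37.19): V_ud = 1/1.07·[0.5500·17.4844 + 0.4500·2.6094] = 10.0847
Node dd (S = 25.29): V_dd = 1/1.07·[0.5500·2.6094 + 0.4500·0.0000] = 1.3413
Node u (S = 43.75): V_u = 1/1.07·[0.5500·27.5847 + 0.4500·10.0847] = 18.4203
Node d (S = 29.75): V_d = 1/1.07·[0.5500·10.0847 + 0.4500·1.3413] = 5.7478
Node 0 (S = 35): V_0 = 1/1.07·[0.5500·18.4203 + 0.4500·5.7478] = 11.8857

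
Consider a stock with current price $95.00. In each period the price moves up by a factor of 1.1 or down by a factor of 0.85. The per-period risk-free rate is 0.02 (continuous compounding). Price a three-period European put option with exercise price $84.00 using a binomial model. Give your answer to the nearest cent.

$2.45

Risk-neutral probability p = (e^0.02 − 0.85)/(1.1 − 0.85) = 0.1702/0.2500 = 0.6808
Terminal stock prices: S_uuu = 126.4, S_uud = 97.71, S_udd = 75.5, S_ddd = 58.34
Terminal payoffs (K − S): max(-42.45, 0) = 0, max(-13.71, 0) = 0, max(8.499, 0) = 8.499, max(25.66, 0) = 25.66
Node uu (S = 115): V_uu = e^(−0.02)·[0.6808·0.0000 + 0.3192·0.0000] = 0.0000
Node ud (S = 88.83): V_ud = e^(−0.02)·[0.6808·0.0000 + 0.3192·8.4988] = 2.6590
Node dd (S = 68.64): V_dd = e^(−0.02)·[0.6808·8.4988 + 0.3192·25.6581] = 13.6992
Node u (S = 104.5): V_u = e^(−0.02)·[0.6808·0.0000 + 0.3192·2.6590] = 0.8319
Node d (S = 80.75): V_d = e^(−0.02)·[0.6808·2.6590 + 0.3192·13.6992] = 6.0606
Node 0 (S = 95): V_0 = e^(−0.02)·[0.6808·0.8319 + 0.3192·6.0606] = 2.4514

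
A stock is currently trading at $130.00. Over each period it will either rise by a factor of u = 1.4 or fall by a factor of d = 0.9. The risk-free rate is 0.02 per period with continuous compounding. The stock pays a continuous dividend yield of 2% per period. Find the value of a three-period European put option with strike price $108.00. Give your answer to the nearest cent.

$6.38

Per-period risk-free factor R = e^0.02 = 1.0202; dividend-adjusted growth = e^(0.02−0.02) = 1.0000.
Risk-neutral probability p = (1.0000 − 0.9)/(1.4 − 0.9) = 0.1000/0.5000 = 0.2000
Terminal stock prices: S_uuu = 356.7, S_uud = 229.3, S_udd = 147.4, S_ddd = 94.77
Terminal payoffs (K − S): max(-248.7, 0) = 0, max(-121.3, 0) = 0, max(-39.42, 0) = 0, max(13.23, 0) = 13.23
Node uu (S = 254.8): V_uu = e^(−0.02)·[0.2000·0.0000 + 0.8000·0.0000] = 0.0000
Node ud (S = 163.8): V_ud = e^(−0.02)·[0.2000·0.0000 + 0.8000·0.0000] = 0.0000
Node dd (S = 105.3): V_dd = e^(−0.02)·[0.2000·0.0000 + 0.8000·13.2300] = 10.3744
Node u (S = 182): V_u = e^(−0.02)·[0.2000·0.0000 + 0.8000·0.0000] = 0.0000
Node d (S = 117): V_d = e^(−0.02)·[0.2000·0.0000 + 0.8000·10.3744] = 8.1352
Node 0 (S = 130): V_0 = e^(−0.02)·[0.2000·0.0000 + 0.8000·8.1352] = 6.3793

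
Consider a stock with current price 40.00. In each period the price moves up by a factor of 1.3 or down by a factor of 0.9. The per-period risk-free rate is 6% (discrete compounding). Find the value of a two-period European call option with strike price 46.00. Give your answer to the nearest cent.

Risk-neutral probability p = (1 + 0.06 − 0.9)/(1.3 − 0.9) = 0.1600/0.4000 = 0.4000
Terminal stock prices: S_uu = 67.6, S_ud = 46.8, S_dd = 32.4
Terminal payoffs (S − K): max(21.6, 0) = 21.6, max(0.8, 0) = 0.8, max(-13.6, 0) = 0
Node u (S = 52): V_u = 1/1.06·[0.4000·21.6000 + 0.6000·0.8000] = 8.6038
Node d (S = 36): V_d = 1/1.06·[0.4000·0.8000 + 0.6000·0.0000] = 0.3019
Node 0 (S = 40): V_0 = 1/1.06·[0.4000·8.6038 + 0.6000·0.3019] = 3.4176

3.42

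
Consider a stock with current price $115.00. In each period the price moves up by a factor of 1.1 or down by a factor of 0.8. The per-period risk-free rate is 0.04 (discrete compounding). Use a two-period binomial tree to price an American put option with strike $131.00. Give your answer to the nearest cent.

Risk-neutral probability p = (1 + 0.04 − 0.8)/(1.1 − 0.8) = 0.2400/0.3000 = 0.8000
Terminal stock prices: S_uu = 139.2, S_ud = 101.2, S_dd = 73.6
Terminal payoffs (K − S): max(-8.15, 0) = 0, max(29.8, 0) = 29.8, max(57.4, 0) = 57.4
Node u (S = 126.5): continuation = 1/1.04·[0.8000·0.0000 + 0.2000·29.8000] = 5.7308; exercise value = 4.5000 ≤ continuation, so V_u = 5.7308
Node d (S = 92): continuation = 1/1.04·[0.8000·29.8000 + 0.2000·57.4000] = 33.9615; exercise value = 39.0000 > continuation, so V_d = 39.0000 (exercise)
Node 0 (S = 115): continuation = 1/1.04·[0.8000·5.7308 + 0.2000·39.0000] = 11.9083; exercise value = 16.0000 > continuation, so V_0 = 16.0000 (exercise)

$16.00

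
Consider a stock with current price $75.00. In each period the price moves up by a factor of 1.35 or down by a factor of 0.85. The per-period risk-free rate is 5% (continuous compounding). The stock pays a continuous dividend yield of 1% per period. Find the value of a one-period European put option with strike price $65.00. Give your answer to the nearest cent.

Per-period risk-free factor R = e^0.05 = 1.0513; dividend-adjusted growth = e^(0.05−0.01) = 1.0408.
Risk-neutral probability p = (1.0408 − 0.85)/(1.35 − 0.85) = 0.1908/0.5000 = 0.3816
Terminal stock prices: S_u = 101.2, S_d = 63.75
Terminal payoffs (K − S): max(-36.25, 0) = 0, max(1.25, 0) = 1.25
Node 0 (S = 75): V_0 = e^(−0.05)·[0.3816·0.0000 + 0.6184·1.2500] = 0.7353

$0.74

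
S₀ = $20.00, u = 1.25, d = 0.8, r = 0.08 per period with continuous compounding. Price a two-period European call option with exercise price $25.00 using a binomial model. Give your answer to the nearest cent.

$2.11

Risk-neutral probability p = (e^0.08 − 0.8)/(1.25 − 0.8) = 0.2833/0.4500 = 0.6295
Terminal stock prices: S_uu = 31.25, S_ud = 20, S_dd = 12.8
Terminal payoffs (S − K): max(6.25, 0) = 6.25, max(-5, 0) = 0, max(-12.2, 0) = 0
Node u (S = 25): V_u = e^(−0.08)·[0.6295·6.2500 + 0.3705·0.0000] = 3.6320
Node d (S = 16): V_d = e^(−0.08)·[0.6295·0.0000 + 0.3705·0.0000] = 0.0000
Node 0 (S = 20): V_0 = e^(−0.08)·[0.6295·3.6320 + 0.3705·0.0000] = 2.1107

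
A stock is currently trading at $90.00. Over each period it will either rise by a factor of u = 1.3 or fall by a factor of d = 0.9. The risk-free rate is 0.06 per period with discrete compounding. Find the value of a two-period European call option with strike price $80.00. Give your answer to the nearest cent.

$21.08

Risk-neutral probability p = (1 + 0.06 − 0.9)/(1.3 − 0.9) = 0.1600/0.4000 = 0.4000
Terminal stock prices: S_uu = 152.1, S_ud = 105.3, S_dd = 72.9
Terminal payoffs (S − K): max(72.1, 0) = 72.1, max(25.3, 0) = 25.3, max(-7.1, 0) = 0
Node u (S = 117): V_u = 1/1.06·[0.4000·72.1000 + 0.6000·25.3000] = 41.5283
Node d (S = 81): V_d = 1/1.06·[0.4000·25.3000 + 0.6000·0.0000] = 9.5472
Node 0 (S = 90): V_0 = 1/1.06·[0.4000·41.5283 + 0.6000·9.5472] = 21.0751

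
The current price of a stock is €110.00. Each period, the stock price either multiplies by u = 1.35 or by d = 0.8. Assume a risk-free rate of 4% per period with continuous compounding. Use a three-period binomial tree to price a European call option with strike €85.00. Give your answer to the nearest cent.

€39.13

Risk-neutral probability p = (e^0.04 − 0.8)/(1.35 − 0.8) = 0.2408/0.5500 = 0.4378
Terminal stock prices: S_uuu = 270.6, S_uud = 160.4, S_udd = 95.04, S_ddd = 56.32
Terminal payoffs (S − K): max(185.6, 0) = 185.6, max(75.38, 0) = 75.38, max(10.04, 0) = 10.04, max(-28.68, 0) = 0
Node uu (S = 200.5): V_uu = e^(−0.04)·[0.4378·185.6413 + 0.5622·75.3800] = 118.8079
Node ud (S = 118.8): V_ud = e^(−0.04)·[0.4378·75.3800 + 0.5622·10.0400] = 37.1329
Node dd (S = 70.4): V_dd = e^(−0.04)·[0.4378·10.0400 + 0.5622·0.0000] = 4.2235
Node u (S = 148.5): V_u = e^(−0.04)·[0.4378·118.8079 + 0.5622·37.1329] = 70.0351
Node d (S = 88): V_d = e^(−0.04)·[0.4378·37.1329 + 0.5622·4.2235] = 17.9019
Node 0 (S = 110): V_0 = e^(−0.04)·[0.4378·70.0351 + 0.5622·17.9019] = 39.1308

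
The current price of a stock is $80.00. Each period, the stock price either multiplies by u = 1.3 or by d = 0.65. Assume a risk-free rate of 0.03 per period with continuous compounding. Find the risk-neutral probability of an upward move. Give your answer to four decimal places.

Risk-neutral probability p = (e^0.03 − 0.65)/(1.3 − 0.65) = 0.3805/0.6500 = 0.5853

p = 0.5853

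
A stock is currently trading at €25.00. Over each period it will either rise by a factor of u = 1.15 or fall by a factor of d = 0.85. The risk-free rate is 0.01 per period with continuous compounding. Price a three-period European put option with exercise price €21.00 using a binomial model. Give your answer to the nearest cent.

€0.63

Risk-neutral probability p = (e^0.01 − 0.85)/(1.15 − 0.85) = 0.1601/0.3000 = 0.5335
Terminal stock prices: S_uuu = 38.02, S_uud = 28.1, S_udd = 20.77, S_ddd = 15.35
Terminal payoffs (K − S): max(-17.02, 0) = 0, max(-7.103, 0) = 0, max(0.2281, 0) = 0.2281, max(5.647, 0) = 5.647
Node uu (S = 33.06): V_uu = e^(−0.01)·[0.5335·0.0000 + 0.4665·0.0000] = 0.0000
Node ud (S = 24.44): V_ud = e^(−0.01)·[0.5335·0.0000 + 0.4665·0.2281] = 0.1054
Node dd (S = 18.06): V_dd = e^(−0.01)·[0.5335·0.2281 + 0.4665·5.6469] = 2.7285
Node u (S = 28.75): V_u = e^(−0.01)·[0.5335·0.0000 + 0.4665·0.1054] = 0.0487
Node d (S = 21.25): V_d = e^(−0.01)·[0.5335·0.1054 + 0.4665·2.7285] = 1.3159
Node 0 (S = 25): V_0 = e^(−0.01)·[0.5335·0.0487 + 0.4665·1.3159] = 0.6334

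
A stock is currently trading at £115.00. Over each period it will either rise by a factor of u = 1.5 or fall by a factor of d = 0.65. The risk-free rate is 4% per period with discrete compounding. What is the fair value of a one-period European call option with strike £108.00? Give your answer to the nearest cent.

£28.46

Risk-neutral probability p = (1 + 0.04 − 0.65)/(1.5 − 0.65) = 0.3900/0.8500 = 0.4588
Terminal stock prices: S_u = 172.5, S_d = 74.75
Terminal payoffs (S − K): max(64.5, 0) = 64.5, max(-33.25, 0) = 0
Node 0 (S = 115): V_0 = 1/1.04·[0.4588·64.5000 + 0.5412·0.0000] = 28.4559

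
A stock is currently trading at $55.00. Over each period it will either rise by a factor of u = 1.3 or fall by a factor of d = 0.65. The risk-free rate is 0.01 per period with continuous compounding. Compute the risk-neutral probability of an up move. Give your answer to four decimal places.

Risk-neutral probability p = (e^0.01 − 0.65)/(1.3 − 0.65) = 0.3601/0.6500 = 0.5539

p = 0.5539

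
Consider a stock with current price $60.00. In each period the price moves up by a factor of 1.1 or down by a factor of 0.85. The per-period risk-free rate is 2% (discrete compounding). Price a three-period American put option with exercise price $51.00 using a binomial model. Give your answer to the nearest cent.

Risk-neutral probability p = (1 + 0.02 − 0.85)/(1.1 − 0.85) = 0.1700/0.2500 = 0.6800
Terminal stock prices: S_uuu = 79.86, S_uud = 61.71, S_udd = 47.68, S_ddd = 36.85
Terminal payoffs (K − S): max(-28.86, 0) = 0, max(-10.71, 0) = 0, max(3.315, 0) = 3.315, max(14.15, 0) = 14.15
Node uu (S = 72.6): continuation = 1/1.02·[0.6800·0.0000 + 0.3200·0.0000] = 0.0000; exercise value = 0.0000 ≤ continuation, so V_uu = 0.0000
Node ud (S = 56.1): continuation = 1/1.02·[0.6800·0.0000 + 0.3200·3.3150] = 1.0400; exercise value = 0.0000 ≤ continuation, so V_ud = 1.0400
Node dd (S = 43.35): continuation = 1/1.02·[0.6800·3.3150 + 0.3200·14.1525] = 6.6500; exercise value = 7.6500 > continuation, so V_dd = 7.6500 (exercise)
Node u (S = 66): continuation = 1/1.02·[0.6800·0.0000 + 0.3200·1.0400] = 0.3263; exercise value = 0.0000 ≤ continuation, so V_u = 0.3263
Node d (S = 51): continuation = 1/1.02·[0.6800·1.0400 + 0.3200·7.6500] = 3.0933; exercise value = 0.0000 ≤ continuation, so V_d = 3.0933
Node 0 (S = 60): continuation = 1/1.02·[0.6800·0.3263 + 0.3200·3.0933] = 1.1880; exercise value = 0.0000 ≤ continuation, so V_0 = 1.1880

$1.19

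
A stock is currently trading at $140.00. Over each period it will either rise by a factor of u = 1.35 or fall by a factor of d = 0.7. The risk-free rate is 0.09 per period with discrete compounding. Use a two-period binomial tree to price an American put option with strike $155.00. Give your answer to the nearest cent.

Risk-neutral probability p = (1 + 0.09 − 0.7)/(1.35 − 0.7) = 0.3900/0.6500 = 0.6000
Terminal stock prices: S_uu = 255.2, S_ud = 132.3, S_dd = 68.6
Terminal payoffs (K − S): max(-100.2, 0) = 0, max(22.7, 0) = 22.7, max(86.4, 0) = 86.4
Node u (S = 189): continuation = 1/1.09·[0.6000·0.0000 + 0.4000·22.7000] = 8.3303; exercise value = 0.0000 ≤ continuation, so V_u = 8.3303
Node d (S = 98): continuation = 1/1.09·[0.6000·22.7000 + 0.4000·86.4000] = 44.2018; exercise value = 57.0000 > continuation, so V_d = 57.0000 (exercise)
Node 0 (S = 140): continuation = 1/1.09·[0.6000·8.3303 + 0.4000·57.0000] = 25.5029; exercise value = 15.0000 ≤ continuation, so V_0 = 25.5029

$25.50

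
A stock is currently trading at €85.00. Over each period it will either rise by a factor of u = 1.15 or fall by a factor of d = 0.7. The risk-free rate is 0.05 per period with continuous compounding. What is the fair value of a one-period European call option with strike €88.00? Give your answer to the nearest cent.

Risk-neutral probability p = (e^0.05 − 0.7)/(1.15 − 0.7) = 0.3513/0.4500 = 0.7806
Terminal stock prices: S_u = 97.75, S_d = 59.5
Terminal payoffs (S − K): max(9.75, 0) = 9.75, max(-28.5, 0) = 0
Node 0 (S = 85): V_0 = e^(−0.05)·[0.7806·9.7500 + 0.2194·0.0000] = 7.2397

€7.24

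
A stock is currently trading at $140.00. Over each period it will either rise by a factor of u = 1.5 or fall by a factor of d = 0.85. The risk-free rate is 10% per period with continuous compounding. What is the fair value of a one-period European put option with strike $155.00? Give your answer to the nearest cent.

Risk-neutral probability p = (e^0.1 − 0.85)/(1.5 − 0.85) = 0.2552/0.6500 = 0.3926
Terminal stock prices: S_u = 210, S_d = 119
Terminal payoffs (K − S): max(-55, 0) = 0, max(36, 0) = 36
Node 0 (S = 140): V_0 = e^(−0.1)·[0.3926·0.0000 + 0.6074·36.0000] = 19.7865

$19.79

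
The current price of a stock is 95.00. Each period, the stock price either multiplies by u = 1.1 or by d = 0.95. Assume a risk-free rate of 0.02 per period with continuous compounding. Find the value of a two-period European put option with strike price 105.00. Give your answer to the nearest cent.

7.98

Risk-neutral probability p = (e^0.02 − 0.95)/(1.1 − 0.95) = 0.0702/0.1500 = 0.4680
Terminal stock prices: S_uu = 115, S_ud = 99.28, S_dd = 85.74
Terminal payoffs (K − S): max(-9.95, 0) = 0, max(5.725, 0) = 5.725, max(19.26, 0) = 19.26
Node u (S = 104.5): V_u = e^(−0.02)·[0.4680·0.0000 + 0.5320·5.7250] = 2.9853
Node d (S = 90.25): V_d = e^(−0.02)·[0.4680·5.7250 + 0.5320·19.2625] = 12.6709
Node 0 (S = 95): V_0 = e^(−0.02)·[0.4680·2.9853 + 0.5320·12.6709] = 7.9768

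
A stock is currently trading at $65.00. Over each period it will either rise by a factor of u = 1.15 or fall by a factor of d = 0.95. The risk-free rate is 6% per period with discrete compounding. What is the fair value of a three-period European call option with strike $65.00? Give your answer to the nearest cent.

Risk-neutral probability p = (1 + 0.06 − 0.95)/(1.15 − 0.95) = 0.1100/0.2000 = 0.5500
Terminal stock prices: S_uuu = 98.86, S_uud = 81.66, S_udd = 67.46, S_ddd = 55.73
Terminal payoffs (S − K): max(33.86, 0) = 33.86, max(16.66, 0) = 16.66, max(2.462, 0) = 2.462, max(-9.271, 0) = 0
Node uu (S = 85.96): V_uu = 1/1.06·[0.5500·33.8569 + 0.4500·16.6644] = 24.6417
Node ud (S = 71.01): V_ud = 1/1.06·[0.5500·16.6644 + 0.4500·2.4619] = 9.6917
Node dd (S = 58.66): V_dd = 1/1.06·[0.5500·2.4619 + 0.4500·0.0000] = 1.2774
Node u (S = 74.75): V_u = 1/1.06·[0.5500·24.6417 + 0.4500·9.6917] = 16.9002
Node d (S = 61.75): V_d = 1/1.06·[0.5500·9.6917 + 0.4500·1.2774] = 5.5710
Node 0 (S = 65): V_0 = 1/1.06·[0.5500·16.9002 + 0.4500·5.5710] = 11.1340

$11.13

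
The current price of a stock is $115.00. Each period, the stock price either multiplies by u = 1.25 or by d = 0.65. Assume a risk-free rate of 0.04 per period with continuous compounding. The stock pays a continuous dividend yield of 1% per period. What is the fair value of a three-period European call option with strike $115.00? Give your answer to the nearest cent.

Per-period risk-free factor R = e^0.04 = 1.0408; dividend-adjusted growth = e^(0.04−0.01) = 1.0305.
Risk-neutral probability p = (1.0305 − 0.65)/(1.25 − 0.65) = 0.3805/0.6000 = 0.6341
Terminal stock prices: S_uuu = 224.6, S_uud = 116.8, S_udd = 60.73, S_ddd = 31.58
Terminal payoffs (S − K): max(109.6, 0) = 109.6, max(1.797, 0) = 1.797, max(-54.27, 0) = 0, max(-83.42, 0) = 0
Node uu (S = 179.7): V_uu = e^(−0.04)·[0.6341·109.6094 + 0.3659·1.7969] = 67.4088
Node ud (S = 93.44): V_ud = e^(−0.04)·[0.6341·1.7969 + 0.3659·0.0000] = 1.0947
Node dd (S = 48.59): V_dd = e^(−0.04)·[0.6341·0.0000 + 0.3659·0.0000] = 0.0000
Node u (S = 143.8): V_u = e^(−0.04)·[0.6341·67.4088 + 0.3659·1.0947] = 41.4522
Node d (S = 74.75): V_d = e^(−0.04)·[0.6341·1.0947 + 0.3659·0.0000] = 0.6669
Node 0 (S = 115): V_0 = e^(−0.04)·[0.6341·41.4522 + 0.3659·0.6669] = 25.4883

$25.49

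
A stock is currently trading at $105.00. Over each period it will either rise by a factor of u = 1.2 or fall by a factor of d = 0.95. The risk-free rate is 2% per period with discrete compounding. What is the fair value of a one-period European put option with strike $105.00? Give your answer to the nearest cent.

Risk-neutral probability p = (1 + 0.02 − 0.95)/(1.2 − 0.95) = 0.0700/0.2500 = 0.2800
Terminal stock prices: S_u = 126, S_d = 99.75
Terminal payoffs (K − S): max(-21, 0) = 0, max(5.25, 0) = 5.25
Node 0 (S = 105): V_0 = 1/1.02·[0.2800·0.0000 + 0.7200·5.2500] = 3.7059

$3.71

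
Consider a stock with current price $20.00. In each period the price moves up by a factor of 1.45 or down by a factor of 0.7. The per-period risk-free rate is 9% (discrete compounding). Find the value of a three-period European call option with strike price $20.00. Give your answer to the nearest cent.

Risk-neutral probability p = (1 + 0.09 − 0.7)/(1.45 − 0.7) = 0.3900/0.7500 = 0.5200
Terminal stock prices: S_uuu = 60.97, S_uud = 29.43, S_udd = 14.21, S_ddd = 6.86
Terminal payoffs (S − K): max(40.97, 0) = 40.97, max(9.435, 0) = 9.435, max(-5.79, 0) = 0, max(-13.14, 0) = 0
Node uu (S = 42.05): V_uu = 1/1.09·[0.5200·40.9725 + 0.4800·9.4350] = 23.7014
Node ud (S = 20.3): V_ud = 1/1.09·[0.5200·9.4350 + 0.4800·0.0000] = 4.5011
Node dd (S = 9.8): V_dd = 1/1.09·[0.5200·0.0000 + 0.4800·0.0000] = 0.0000
Node u (S = 29): V_u = 1/1.09·[0.5200·23.7014 + 0.4800·4.5011] = 13.2892
Node d (S = 14): V_d = 1/1.09·[0.5200·4.5011 + 0.4800·0.0000] = 2.1473
Node 0 (S = 20): V_0 = 1/1.09·[0.5200·13.2892 + 0.4800·2.1473] = 7.2854

$7.29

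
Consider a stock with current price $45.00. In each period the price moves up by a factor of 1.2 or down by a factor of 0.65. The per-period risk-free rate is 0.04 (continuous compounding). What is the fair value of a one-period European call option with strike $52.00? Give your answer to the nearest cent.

Risk-neutral probability p = (e^0.04 − 0.65)/(1.2 − 0.65) = 0.3908/0.5500 = 0.7106
Terminal stock prices: S_u = 54, S_d = 29.25
Terminal payoffs (S − K): max(2, 0) = 2, max(-22.75, 0) = 0
Node 0 (S = 45): V_0 = e^(−0.04)·[0.7106·2.0000 + 0.2894·0.0000] = 1.3654

$1.37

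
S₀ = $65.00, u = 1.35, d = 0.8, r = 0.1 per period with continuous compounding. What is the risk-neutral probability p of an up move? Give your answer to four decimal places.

p = 0.5549

Risk-neutral probability p = (e^0.1 − 0.8)/(1.35 − 0.8) = 0.3052/0.5500 = 0.5549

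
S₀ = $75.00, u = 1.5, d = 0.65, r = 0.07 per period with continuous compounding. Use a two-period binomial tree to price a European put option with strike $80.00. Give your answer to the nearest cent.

$13.61

Risk-neutral probability p = (e^0.07 − 0.65)/(1.5 − 0.65) = 0.4225/0.8500 = 0.4971
Terminal stock prices: S_uu = 168.8, S_ud = 73.12, S_dd = 31.69
Terminal payoffs (K − S): max(-88.75, 0) = 0, max(6.875, 0) = 6.875, max(48.31, 0) = 48.31
Node u (S = 112.5): V_u = e^(−0.07)·[0.4971·0.0000 + 0.5029·6.8750] = 3.2239
Node d (S = 48.75): V_d = e^(−0.07)·[0.4971·6.8750 + 0.5029·48.3125] = 25.8415
Node 0 (S = 75): V_0 = e^(−0.07)·[0.4971·3.2239 + 0.5029·25.8415] = 13.6120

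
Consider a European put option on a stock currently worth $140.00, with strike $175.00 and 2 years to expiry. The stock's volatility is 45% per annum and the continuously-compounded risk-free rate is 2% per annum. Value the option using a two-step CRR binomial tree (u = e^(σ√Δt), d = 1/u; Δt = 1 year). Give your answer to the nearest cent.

CRR parameters: u = e^(σ√Δt) = e^(0.45·√1) = 1.5683, d = 1/u = 0.6376
Per-period rate: rΔt = 0.02·1 = 0.02, so R = e^0.02 = 1.0202
Risk-neutral probability p = (e^0.02 − 0.6376)/(1.5683 − 0.6376) = 0.3826/0.9307 = 0.4111
Terminal stock prices: S_uu = 344.3, S_ud = 140, S_dd = 56.92
Terminal payoffs (K − S): max(-169.3, 0) = 0, max(35, 0) = 35, max(118.1, 0) = 118.1
Node u (S = 219.6): V_u = e^(−0.02)·[0.4111·0.0000 + 0.5889·35.0000] = 20.2045
Node d (S = 89.27): V_d = e^(−0.02)·[0.4111·35.0000 + 0.5889·118.0802] = 82.2668
Node 0 (S = 140): V_0 = e^(−0.02)·[0.4111·20.2045 + 0.5889·82.2668] = 55.6313

$55.63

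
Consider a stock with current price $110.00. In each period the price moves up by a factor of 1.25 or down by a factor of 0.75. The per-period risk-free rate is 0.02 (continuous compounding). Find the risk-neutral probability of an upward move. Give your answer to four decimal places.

p = 0.5404

Risk-neutral probability p = (e^0.02 − 0.75)/(1.25 − 0.75) = 0.2702/0.5000 = 0.5404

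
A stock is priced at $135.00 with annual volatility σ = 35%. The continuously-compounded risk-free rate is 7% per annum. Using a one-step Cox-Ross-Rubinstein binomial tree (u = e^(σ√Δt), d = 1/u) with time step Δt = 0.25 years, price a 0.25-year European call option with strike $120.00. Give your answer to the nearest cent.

$20.32

CRR parameters: u = e^(σ√Δt) = e^(0.35·√0.25) = 1.1912, d = 1/u = 0.8395
Per-period rate: rΔt = 0.07·0.25 = 0.0175, so R = e^0.0175 = 1.0177
Risk-neutral probability p = (e^0.0175 − 0.8395)/(1.1912 − 0.8395) = 0.1782/0.3518 = 0.5065
Terminal stock prices: S_u = 160.8, S_d = 113.3
Terminal payoffs (S − K): max(40.82, 0) = 40.82, max(-6.673, 0) = 0
Node 0 (S = 135): V_0 = e^(−0.0175)·[0.5065·40.8182 + 0.4935·0.0000] = 20.3176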